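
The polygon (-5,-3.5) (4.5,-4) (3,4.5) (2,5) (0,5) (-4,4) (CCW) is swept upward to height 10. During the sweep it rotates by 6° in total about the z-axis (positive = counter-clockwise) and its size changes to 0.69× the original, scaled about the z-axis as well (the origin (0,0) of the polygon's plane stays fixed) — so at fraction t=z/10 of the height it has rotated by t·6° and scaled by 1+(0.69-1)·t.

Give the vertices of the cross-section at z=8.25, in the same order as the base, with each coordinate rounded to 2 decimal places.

t = z/height = 8.25/10 = 0.825
s = 1 + (scale-1)·z/height = 1 + (0.69-1)·8.25/10 = 0.744250
θ = twist·z/height = 6°·8.25/10 = 4.9500° = 0.086394 rad
cos θ = 0.996270, sin θ = 0.086286 (intermediates below are computed at full precision and shown rounded to 5 d.p.)
v1: (-5,-3.5) → rotate → (-4.67935,-3.91838) → ×s → (-3.48261,-2.91625) → (-3.48,-2.92)
v2: (4.5,-4) → rotate → (4.82836,-3.59679) → ×s → (3.59351,-2.67691) → (3.59,-2.68)
v3: (3,4.5) → rotate → (2.60052,4.74208) → ×s → (1.93544,3.52929) → (1.94,3.53)
v4: (2,5) → rotate → (1.56111,5.15392) → ×s → (1.16186,3.83581) → (1.16,3.84)
v5: (0,5) → rotate → (-0.43143,4.98135) → ×s → (-0.32109,3.70737) → (-0.32,3.71)
v6: (-4,4) → rotate → (-4.33023,3.63994) → ×s → (-3.22277,2.70902) → (-3.22,2.71)

Cross-section at z=8.25: (-3.48,-2.92) (3.59,-2.68) (1.94,3.53) (1.16,3.84) (-0.32,3.71) (-3.22,2.71)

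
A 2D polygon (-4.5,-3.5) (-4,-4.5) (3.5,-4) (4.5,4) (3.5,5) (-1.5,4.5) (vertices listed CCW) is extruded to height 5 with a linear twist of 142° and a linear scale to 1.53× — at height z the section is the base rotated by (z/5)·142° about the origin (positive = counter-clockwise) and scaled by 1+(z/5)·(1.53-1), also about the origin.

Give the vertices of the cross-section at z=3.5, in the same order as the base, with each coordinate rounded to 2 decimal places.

t = z/height = 3.5/5 = 0.7
s = 1 + (scale-1)·z/height = 1 + (1.53-1)·3.5/5 = 1.371000
θ = twist·z/height = 142°·3.5/5 = 99.4000° = 1.734857 rad
cos θ = -0.163326, sin θ = 0.986572 (intermediates below are computed at full precision and shown rounded to 5 d.p.)
v1: (-4.5,-3.5) → rotate → (4.18797,-3.86793) → ×s → (5.74171,-5.30294) → (5.74,-5.30)
v2: (-4,-4.5) → rotate → (5.09288,-3.21132) → ×s → (6.98234,-4.40272) → (6.98,-4.40)
v3: (3.5,-4) → rotate → (3.37465,4.10631) → ×s → (4.62664,5.62975) → (4.63,5.63)
v4: (4.5,4) → rotate → (-4.68126,3.78627) → ×s → (-6.41800,5.19098) → (-6.42,5.19)
v5: (3.5,5) → rotate → (-5.50450,2.63637) → ×s → (-7.54667,3.61447) → (-7.55,3.61)
v6: (-1.5,4.5) → rotate → (-4.19459,-2.21483) → ×s → (-5.75078,-3.03653) → (-5.75,-3.04)

Cross-section at z=3.5: (5.74,-5.30) (6.98,-4.40) (4.63,5.63) (-6.42,5.19) (-7.55,3.61) (-5.75,-3.04)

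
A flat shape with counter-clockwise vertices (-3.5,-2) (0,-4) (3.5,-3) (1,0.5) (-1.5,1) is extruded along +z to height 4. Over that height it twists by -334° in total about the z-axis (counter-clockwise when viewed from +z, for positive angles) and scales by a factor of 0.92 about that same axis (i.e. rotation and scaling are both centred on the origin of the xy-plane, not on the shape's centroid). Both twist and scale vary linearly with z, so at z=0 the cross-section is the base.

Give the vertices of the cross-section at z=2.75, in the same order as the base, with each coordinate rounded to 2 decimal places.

t = z/height = 2.75/4 = 0.6875
s = 1 + (scale-1)·z/height = 1 + (0.92-1)·2.75/4 = 0.945000
θ = twist·z/height = -334°·2.75/4 = -229.6250° = -4.007712 rad
cos θ = -0.647788, sin θ = 0.761821 (intermediates below are computed at full precision and shown rounded to 5 d.p.)
v1: (-3.5,-2) → rotate → (3.79090,-1.37080) → ×s → (3.58240,-1.29540) → (3.58,-1.30)
v2: (0,-4) → rotate → (3.04728,2.59115) → ×s → (2.87968,2.44864) → (2.88,2.45)
v3: (3.5,-3) → rotate → (0.01821,4.60974) → ×s → (0.01721,4.35620) → (0.02,4.36)
v4: (1,0.5) → rotate → (-1.02870,0.43793) → ×s → (-0.97212,0.41384) → (-0.97,0.41)
v5: (-1.5,1) → rotate → (0.20986,-1.79052) → ×s → (0.19832,-1.69204) → (0.20,-1.69)

Cross-section at z=2.75: (3.58,-1.30) (2.88,2.45) (0.02,4.36) (-0.97,0.41) (0.20,-1.69)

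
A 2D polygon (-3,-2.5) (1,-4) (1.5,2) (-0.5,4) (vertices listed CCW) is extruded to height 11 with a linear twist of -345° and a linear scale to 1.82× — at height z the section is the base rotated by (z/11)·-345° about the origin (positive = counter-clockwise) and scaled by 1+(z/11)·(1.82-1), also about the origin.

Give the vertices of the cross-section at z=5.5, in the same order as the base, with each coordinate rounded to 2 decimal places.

Cross-section at z=5.5: (3.73,4.05) (-2.13,5.41) (-1.73,-3.07) (1.44,-5.50)

t = z/height = 5.5/11 = 0.5
s = 1 + (scale-1)·z/height = 1 + (1.82-1)·5.5/11 = 1.410000
θ = twist·z/height = -345°·5.5/11 = -172.5000° = -3.010693 rad
cos θ = -0.991445, sin θ = -0.130526 (intermediates below are computed at full precision and shown rounded to 5 d.p.)
v1: (-3,-2.5) → rotate → (2.64802,2.87019) → ×s → (3.73371,4.04697) → (3.73,4.05)
v2: (1,-4) → rotate → (-1.51355,3.83525) → ×s → (-2.13410,5.40771) → (-2.13,5.41)
v3: (1.5,2) → rotate → (-1.22611,-2.17868) → ×s → (-1.72882,-3.07194) → (-1.73,-3.07)
v4: (-0.5,4) → rotate → (1.01783,-3.90052) → ×s → (1.43514,-5.49973) → (1.44,-5.50)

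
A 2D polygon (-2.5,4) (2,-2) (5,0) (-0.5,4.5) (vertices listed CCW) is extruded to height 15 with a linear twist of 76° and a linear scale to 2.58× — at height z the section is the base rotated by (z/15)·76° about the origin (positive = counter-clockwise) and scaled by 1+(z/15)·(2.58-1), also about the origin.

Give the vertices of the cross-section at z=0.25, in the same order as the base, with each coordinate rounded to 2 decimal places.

t = z/height = 0.25/15 = 0.0166667
s = 1 + (scale-1)·z/height = 1 + (2.58-1)·0.25/15 = 1.026333
θ = twist·z/height = 76°·0.25/15 = 1.2667° = 0.022108 rad
cos θ = 0.999756, sin θ = 0.022106 (intermediates below are computed at full precision and shown rounded to 5 d.p.)
v1: (-2.5,4) → rotate → (-2.58781,3.94376) → ×s → (-2.65596,4.04761) → (-2.66,4.05)
v2: (2,-2) → rotate → (2.04372,-1.95530) → ×s → (2.09754,-2.00679) → (2.10,-2.01)
v3: (5,0) → rotate → (4.99878,0.11053) → ×s → (5.13041,0.11344) → (5.13,0.11)
v4: (-0.5,4.5) → rotate → (-0.59935,4.48785) → ×s → (-0.61514,4.60603) → (-0.62,4.61)

Cross-section at z=0.25: (-2.66,4.05) (2.10,-2.01) (5.13,0.11) (-0.62,4.61)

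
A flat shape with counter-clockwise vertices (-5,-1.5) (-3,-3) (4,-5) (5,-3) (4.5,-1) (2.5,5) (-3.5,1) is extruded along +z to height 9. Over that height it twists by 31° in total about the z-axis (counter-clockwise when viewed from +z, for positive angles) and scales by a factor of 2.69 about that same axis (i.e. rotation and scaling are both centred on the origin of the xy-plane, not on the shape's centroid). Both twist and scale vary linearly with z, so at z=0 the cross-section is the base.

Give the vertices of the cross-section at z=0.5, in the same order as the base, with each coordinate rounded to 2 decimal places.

t = z/height = 0.5/9 = 0.0555556
s = 1 + (scale-1)·z/height = 1 + (2.69-1)·0.5/9 = 1.093889
θ = twist·z/height = 31°·0.5/9 = 1.7222° = 0.030058 rad
cos θ = 0.999548, sin θ = 0.030054 (intermediates below are computed at full precision and shown rounded to 5 d.p.)
v1: (-5,-1.5) → rotate → (-4.95266,-1.64959) → ×s → (-5.41766,-1.80447) → (-5.42,-1.80)
v2: (-3,-3) → rotate → (-2.90848,-3.08881) → ×s → (-3.18156,-3.37881) → (-3.18,-3.38)
v3: (4,-5) → rotate → (4.14846,-4.87753) → ×s → (4.53796,-5.33547) → (4.54,-5.34)
v4: (5,-3) → rotate → (5.08790,-2.84838) → ×s → (5.56560,-3.11581) → (5.57,-3.12)
v5: (4.5,-1) → rotate → (4.52802,-0.86431) → ×s → (4.95315,-0.94545) → (4.95,-0.95)
v6: (2.5,5) → rotate → (2.34860,5.07288) → ×s → (2.56911,5.54916) → (2.57,5.55)
v7: (-3.5,1) → rotate → (-3.52847,0.89436) → ×s → (-3.85976,0.97833) → (-3.86,0.98)

Cross-section at z=0.5: (-5.42,-1.80) (-3.18,-3.38) (4.54,-5.34) (5.57,-3.12) (4.95,-0.95) (2.57,5.55) (-3.86,0.98)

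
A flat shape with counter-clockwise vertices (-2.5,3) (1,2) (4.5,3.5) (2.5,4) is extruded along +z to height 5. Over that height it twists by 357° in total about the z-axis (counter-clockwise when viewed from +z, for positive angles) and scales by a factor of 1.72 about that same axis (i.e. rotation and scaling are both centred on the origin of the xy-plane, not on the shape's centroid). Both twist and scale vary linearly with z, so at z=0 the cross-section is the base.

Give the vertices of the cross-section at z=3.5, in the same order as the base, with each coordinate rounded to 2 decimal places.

Cross-section at z=3.5: (5.53,1.98) (2.31,-2.45) (2.62,-8.16) (4.36,-5.60)

t = z/height = 3.5/5 = 0.7
s = 1 + (scale-1)·z/height = 1 + (1.72-1)·3.5/5 = 1.504000
θ = twist·z/height = 357°·3.5/5 = 249.9000° = 4.361578 rad
cos θ = -0.343660, sin θ = -0.939094 (intermediates below are computed at full precision and shown rounded to 5 d.p.)
v1: (-2.5,3) → rotate → (3.67643,1.31676) → ×s → (5.52935,1.98040) → (5.53,1.98)
v2: (1,2) → rotate → (1.53453,-1.62641) → ×s → (2.30793,-2.44613) → (2.31,-2.45)
v3: (4.5,3.5) → rotate → (1.74036,-5.42873) → ×s → (2.61750,-8.16481) → (2.62,-8.16)
v4: (2.5,4) → rotate → (2.89723,-3.72237) → ×s → (4.35743,-5.59845) → (4.36,-5.60)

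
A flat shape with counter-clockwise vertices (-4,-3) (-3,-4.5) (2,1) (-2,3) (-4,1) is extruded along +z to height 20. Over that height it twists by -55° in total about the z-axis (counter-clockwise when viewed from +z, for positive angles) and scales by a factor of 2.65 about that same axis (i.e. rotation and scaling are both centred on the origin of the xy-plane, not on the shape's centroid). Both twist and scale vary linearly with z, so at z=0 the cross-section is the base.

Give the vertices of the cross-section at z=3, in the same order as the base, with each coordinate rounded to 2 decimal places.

t = z/height = 3/20 = 0.15
s = 1 + (scale-1)·z/height = 1 + (2.65-1)·3/20 = 1.247500
θ = twist·z/height = -55°·3/20 = -8.2500° = -0.143990 rad
cos θ = 0.989651, sin θ = -0.143493 (intermediates below are computed at full precision and shown rounded to 5 d.p.)
v1: (-4,-3) → rotate → (-4.38908,-2.39498) → ×s → (-5.47538,-2.98774) → (-5.48,-2.99)
v2: (-3,-4.5) → rotate → (-3.61467,-4.02295) → ×s → (-4.50930,-5.01863) → (-4.51,-5.02)
v3: (2,1) → rotate → (2.12280,0.70267) → ×s → (2.64819,0.87658) → (2.65,0.88)
v4: (-2,3) → rotate → (-1.54882,3.25594) → ×s → (-1.93216,4.06178) → (-1.93,4.06)
v5: (-4,1) → rotate → (-3.81511,1.56362) → ×s → (-4.75935,1.95062) → (-4.76,1.95)

Cross-section at z=3: (-5.48,-2.99) (-4.51,-5.02) (2.65,0.88) (-1.93,4.06) (-4.76,1.95)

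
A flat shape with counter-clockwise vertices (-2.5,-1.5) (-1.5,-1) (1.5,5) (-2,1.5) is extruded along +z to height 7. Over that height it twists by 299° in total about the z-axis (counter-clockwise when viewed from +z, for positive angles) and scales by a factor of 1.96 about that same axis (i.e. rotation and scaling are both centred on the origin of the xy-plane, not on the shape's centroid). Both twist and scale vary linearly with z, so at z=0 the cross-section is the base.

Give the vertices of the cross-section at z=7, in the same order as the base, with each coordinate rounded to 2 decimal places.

Cross-section at z=7: (-4.95,2.86) (-3.14,1.62) (10.00,2.18) (0.67,4.85)

t = z/height = 7/7 = 1
s = 1 + (scale-1)·z/height = 1 + (1.96-1)·7/7 = 1.960000
θ = twist·z/height = 299°·7/7 = 299.0000° = 5.218534 rad
cos θ = 0.484810, sin θ = -0.874620 (intermediates below are computed at full precision and shown rounded to 5 d.p.)
v1: (-2.5,-1.5) → rotate → (-2.52395,1.45933) → ×s → (-4.94695,2.86030) → (-4.95,2.86)
v2: (-1.5,-1) → rotate → (-1.60183,0.82712) → ×s → (-3.13959,1.62116) → (-3.14,1.62)
v3: (1.5,5) → rotate → (5.10031,1.11212) → ×s → (9.99661,2.17975) → (10.00,2.18)
v4: (-2,1.5) → rotate → (0.34231,2.47645) → ×s → (0.67093,4.85385) → (0.67,4.85)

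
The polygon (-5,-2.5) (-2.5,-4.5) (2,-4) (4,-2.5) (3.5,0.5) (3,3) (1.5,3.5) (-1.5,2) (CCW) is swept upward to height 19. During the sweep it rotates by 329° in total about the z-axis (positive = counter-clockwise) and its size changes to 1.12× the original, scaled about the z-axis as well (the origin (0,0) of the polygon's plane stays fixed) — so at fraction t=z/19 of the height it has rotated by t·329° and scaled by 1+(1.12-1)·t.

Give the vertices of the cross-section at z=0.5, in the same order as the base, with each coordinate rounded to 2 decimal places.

t = z/height = 0.5/19 = 0.0263158
s = 1 + (scale-1)·z/height = 1 + (1.12-1)·0.5/19 = 1.003158
θ = twist·z/height = 329°·0.5/19 = 8.6579° = 0.151109 rad
cos θ = 0.988605, sin θ = 0.150534 (intermediates below are computed at full precision and shown rounded to 5 d.p.)
v1: (-5,-2.5) → rotate → (-4.56669,-3.22418) → ×s → (-4.58111,-3.23437) → (-4.58,-3.23)
v2: (-2.5,-4.5) → rotate → (-1.79411,-4.82506) → ×s → (-1.79977,-4.84029) → (-1.80,-4.84)
v3: (2,-4) → rotate → (2.57935,-3.65335) → ×s → (2.58749,-3.66489) → (2.59,-3.66)
v4: (4,-2.5) → rotate → (4.33076,-1.86937) → ×s → (4.34443,-1.87528) → (4.34,-1.88)
v5: (3.5,0.5) → rotate → (3.38485,1.02117) → ×s → (3.39554,1.02440) → (3.40,1.02)
v6: (3,3) → rotate → (2.51421,3.41742) → ×s → (2.52215,3.42821) → (2.52,3.43)
v7: (1.5,3.5) → rotate → (0.95604,3.68592) → ×s → (0.95906,3.69756) → (0.96,3.70)
v8: (-1.5,2) → rotate → (-1.78398,1.75141) → ×s → (-1.78961,1.75694) → (-1.79,1.76)

Cross-section at z=0.5: (-4.58,-3.23) (-1.80,-4.84) (2.59,-3.66) (4.34,-1.88) (3.40,1.02) (2.52,3.43) (0.96,3.70) (-1.79,1.76)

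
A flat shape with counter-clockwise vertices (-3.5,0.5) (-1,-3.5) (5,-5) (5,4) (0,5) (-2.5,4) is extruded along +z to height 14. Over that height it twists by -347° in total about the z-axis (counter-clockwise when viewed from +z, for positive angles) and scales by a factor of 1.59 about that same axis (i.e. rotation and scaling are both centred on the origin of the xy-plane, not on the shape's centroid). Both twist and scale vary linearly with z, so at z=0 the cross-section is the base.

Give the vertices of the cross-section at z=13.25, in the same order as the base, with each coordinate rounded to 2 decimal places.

Cross-section at z=13.25: (-5.05,-2.19) (1.53,-5.46) (10.72,-2.56) (3.37,9.39) (-4.08,6.64) (-6.58,3.27)

t = z/height = 13.25/14 = 0.946429
s = 1 + (scale-1)·z/height = 1 + (1.59-1)·13.25/14 = 1.558393
θ = twist·z/height = -347°·13.25/14 = -328.4107° = -5.731848 rad
cos θ = 0.851825, sin θ = 0.523827 (intermediates below are computed at full precision and shown rounded to 5 d.p.)
v1: (-3.5,0.5) → rotate → (-3.24330,-1.40748) → ×s → (-5.05434,-2.19341) → (-5.05,-2.19)
v2: (-1,-3.5) → rotate → (0.98157,-3.50521) → ×s → (1.52967,-5.46250) → (1.53,-5.46)
v3: (5,-5) → rotate → (6.87826,-1.63999) → ×s → (10.71903,-2.55575) → (10.72,-2.56)
v4: (5,4) → rotate → (2.16382,6.02643) → ×s → (3.37208,9.39155) → (3.37,9.39)
v5: (0,5) → rotate → (-2.61913,4.25912) → ×s → (-4.08164,6.63739) → (-4.08,6.64)
v6: (-2.5,4) → rotate → (-4.22487,2.09773) → ×s → (-6.58401,3.26909) → (-6.58,3.27)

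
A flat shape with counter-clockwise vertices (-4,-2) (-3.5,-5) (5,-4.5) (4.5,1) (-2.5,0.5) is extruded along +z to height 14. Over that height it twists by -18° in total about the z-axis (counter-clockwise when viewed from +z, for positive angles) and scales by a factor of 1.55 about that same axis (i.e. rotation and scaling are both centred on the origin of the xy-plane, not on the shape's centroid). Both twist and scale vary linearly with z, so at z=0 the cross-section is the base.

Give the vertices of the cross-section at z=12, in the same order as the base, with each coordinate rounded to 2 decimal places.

t = z/height = 12/14 = 0.857143
s = 1 + (scale-1)·z/height = 1 + (1.55-1)·12/14 = 1.471429
θ = twist·z/height = -18°·12/14 = -15.4286° = -0.269279 rad
cos θ = 0.963963, sin θ = -0.266037 (intermediates below are computed at full precision and shown rounded to 5 d.p.)
v1: (-4,-2) → rotate → (-4.38793,-0.86378) → ×s → (-6.45652,-1.27099) → (-6.46,-1.27)
v2: (-3.5,-5) → rotate → (-4.70405,-3.88869) → ×s → (-6.92168,-5.72192) → (-6.92,-5.72)
v3: (5,-4.5) → rotate → (3.62265,-5.66802) → ×s → (5.33047,-8.34008) → (5.33,-8.34)
v4: (4.5,1) → rotate → (4.60387,-0.23320) → ×s → (6.77427,-0.34314) → (6.77,-0.34)
v5: (-2.5,0.5) → rotate → (-2.27689,1.14707) → ×s → (-3.35028,1.68784) → (-3.35,1.69)

Cross-section at z=12: (-6.46,-1.27) (-6.92,-5.72) (5.33,-8.34) (6.77,-0.34) (-3.35,1.69)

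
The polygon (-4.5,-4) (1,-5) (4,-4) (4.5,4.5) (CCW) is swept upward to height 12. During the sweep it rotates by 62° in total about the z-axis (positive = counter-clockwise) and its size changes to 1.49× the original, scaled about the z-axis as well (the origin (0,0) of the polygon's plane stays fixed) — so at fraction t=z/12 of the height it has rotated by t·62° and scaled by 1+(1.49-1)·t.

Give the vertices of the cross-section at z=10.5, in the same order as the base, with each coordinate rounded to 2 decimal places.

Cross-section at z=10.5: (0.88,-8.56) (6.63,-3.01) (7.98,1.30) (-1.46,8.97)

t = z/height = 10.5/12 = 0.875
s = 1 + (scale-1)·z/height = 1 + (1.49-1)·10.5/12 = 1.428750
θ = twist·z/height = 62°·10.5/12 = 54.2500° = 0.946841 rad
cos θ = 0.584250, sin θ = 0.811574 (intermediates below are computed at full precision and shown rounded to 5 d.p.)
v1: (-4.5,-4) → rotate → (0.61717,-5.98908) → ×s → (0.88179,-8.55690) → (0.88,-8.56)
v2: (1,-5) → rotate → (4.64212,-2.10967) → ×s → (6.63243,-3.01420) → (6.63,-3.01)
v3: (4,-4) → rotate → (5.58329,0.90930) → ×s → (7.97713,1.29916) → (7.98,1.30)
v4: (4.5,4.5) → rotate → (-1.02296,6.28121) → ×s → (-1.46155,8.97427) → (-1.46,8.97)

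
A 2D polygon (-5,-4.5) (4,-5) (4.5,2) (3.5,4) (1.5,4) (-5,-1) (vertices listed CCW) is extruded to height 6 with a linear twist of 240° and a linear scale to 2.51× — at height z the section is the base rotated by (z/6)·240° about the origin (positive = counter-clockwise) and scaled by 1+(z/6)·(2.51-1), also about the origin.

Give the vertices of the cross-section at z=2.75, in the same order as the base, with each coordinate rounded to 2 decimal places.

Cross-section at z=2.75: (10.05,-5.35) (5.64,9.25) (-5.78,6.00) (-8.39,3.25) (-7.23,0.07) (4.48,-7.37)

t = z/height = 2.75/6 = 0.458333
s = 1 + (scale-1)·z/height = 1 + (2.51-1)·2.75/6 = 1.692083
θ = twist·z/height = 240°·2.75/6 = 110.0000° = 1.919862 rad
cos θ = -0.342020, sin θ = 0.939693 (intermediates below are computed at full precision and shown rounded to 5 d.p.)
v1: (-5,-4.5) → rotate → (5.93872,-3.15937) → ×s → (10.04880,-5.34592) → (10.05,-5.35)
v2: (4,-5) → rotate → (3.33038,5.46887) → ×s → (5.63528,9.25379) → (5.64,9.25)
v3: (4.5,2) → rotate → (-3.41848,3.54458) → ×s → (-5.78435,5.99772) → (-5.78,6.00)
v4: (3.5,4) → rotate → (-4.95584,1.92084) → ×s → (-8.38570,3.25023) → (-8.39,3.25)
v5: (1.5,4) → rotate → (-4.27180,0.04146) → ×s → (-7.22824,0.07015) → (-7.23,0.07)
v6: (-5,-1) → rotate → (2.64979,-4.35644) → ×s → (4.48367,-7.37146) → (4.48,-7.37)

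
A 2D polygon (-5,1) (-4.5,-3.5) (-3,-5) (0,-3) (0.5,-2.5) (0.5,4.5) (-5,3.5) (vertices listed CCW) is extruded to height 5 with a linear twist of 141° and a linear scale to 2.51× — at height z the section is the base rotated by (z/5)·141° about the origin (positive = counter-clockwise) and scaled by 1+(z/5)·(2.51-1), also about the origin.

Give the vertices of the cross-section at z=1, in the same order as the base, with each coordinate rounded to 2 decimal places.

Cross-section at z=1: (-6.35,-1.93) (-3.01,-6.78) (-0.37,-7.58) (1.85,-3.44) (2.11,-2.56) (-2.19,5.47) (-7.89,0.94)

t = z/height = 1/5 = 0.2
s = 1 + (scale-1)·z/height = 1 + (2.51-1)·1/5 = 1.302000
θ = twist·z/height = 141°·1/5 = 28.2000° = 0.492183 rad
cos θ = 0.881303, sin θ = 0.472551 (intermediates below are computed at full precision and shown rounded to 5 d.p.)
v1: (-5,1) → rotate → (-4.87907,-1.48145) → ×s → (-6.35255,-1.92885) → (-6.35,-1.93)
v2: (-4.5,-3.5) → rotate → (-2.31194,-5.21104) → ×s → (-3.01014,-6.78477) → (-3.01,-6.78)
v3: (-3,-5) → rotate → (-0.28116,-5.82417) → ×s → (-0.36607,-7.58307) → (-0.37,-7.58)
v4: (0,-3) → rotate → (1.41765,-2.64391) → ×s → (1.84578,-3.44237) → (1.85,-3.44)
v5: (0.5,-2.5) → rotate → (1.62203,-1.96698) → ×s → (2.11188,-2.56101) → (2.11,-2.56)
v6: (0.5,4.5) → rotate → (-1.68583,4.20214) → ×s → (-2.19495,5.47119) → (-2.19,5.47)
v7: (-5,3.5) → rotate → (-6.06044,0.72181) → ×s → (-7.89070,0.93979) → (-7.89,0.94)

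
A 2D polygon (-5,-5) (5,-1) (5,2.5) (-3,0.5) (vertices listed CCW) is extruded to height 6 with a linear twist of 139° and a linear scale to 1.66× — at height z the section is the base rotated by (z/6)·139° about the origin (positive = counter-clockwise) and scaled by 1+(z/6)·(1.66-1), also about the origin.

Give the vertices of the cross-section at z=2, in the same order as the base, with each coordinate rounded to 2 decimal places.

t = z/height = 2/6 = 0.333333
s = 1 + (scale-1)·z/height = 1 + (1.66-1)·2/6 = 1.220000
θ = twist·z/height = 139°·2/6 = 46.3333° = 0.808669 rad
cos θ = 0.690462, sin θ = 0.723369 (intermediates below are computed at full precision and shown rounded to 5 d.p.)
v1: (-5,-5) → rotate → (0.16454,-7.06915) → ×s → (0.20073,-8.62437) → (0.20,-8.62)
v2: (5,-1) → rotate → (4.17568,2.92638) → ×s → (5.09433,3.57019) → (5.09,3.57)
v3: (5,2.5) → rotate → (1.64389,5.34300) → ×s → (2.00554,6.51846) → (2.01,6.52)
v4: (-3,0.5) → rotate → (-2.43307,-1.82488) → ×s → (-2.96834,-2.22635) → (-2.97,-2.23)

Cross-section at z=2: (0.20,-8.62) (5.09,3.57) (2.01,6.52) (-2.97,-2.23)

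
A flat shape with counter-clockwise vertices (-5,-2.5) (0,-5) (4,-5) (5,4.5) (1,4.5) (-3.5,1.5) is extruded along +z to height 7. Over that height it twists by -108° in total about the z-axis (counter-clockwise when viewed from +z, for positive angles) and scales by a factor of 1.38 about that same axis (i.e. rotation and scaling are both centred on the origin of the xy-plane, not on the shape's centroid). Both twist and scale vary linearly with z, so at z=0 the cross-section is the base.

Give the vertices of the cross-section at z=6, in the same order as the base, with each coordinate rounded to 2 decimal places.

Cross-section at z=6: (-3.01,6.77) (-6.62,0.30) (-6.86,-5.00) (5.66,-6.89) (5.90,-1.59) (2.19,4.55)

t = z/height = 6/7 = 0.857143
s = 1 + (scale-1)·z/height = 1 + (1.38-1)·6/7 = 1.325714
θ = twist·z/height = -108°·6/7 = -92.5714° = -1.615676 rad
cos θ = -0.044865, sin θ = -0.998993 (intermediates below are computed at full precision and shown rounded to 5 d.p.)
v1: (-5,-2.5) → rotate → (-2.27316,5.10713) → ×s → (-3.01356,6.77059) → (-3.01,6.77)
v2: (0,-5) → rotate → (-4.99497,0.22432) → ×s → (-6.62190,0.29739) → (-6.62,0.30)
v3: (4,-5) → rotate → (-5.17442,-3.77165) → ×s → (-6.85981,-5.00013) → (-6.86,-5.00)
v4: (5,4.5) → rotate → (4.27114,-5.19686) → ×s → (5.66232,-6.88955) → (5.66,-6.89)
v5: (1,4.5) → rotate → (4.45060,-1.20088) → ×s → (5.90023,-1.59203) → (5.90,-1.59)
v6: (-3.5,1.5) → rotate → (1.65552,3.42918) → ×s → (2.19474,4.54611) → (2.19,4.55)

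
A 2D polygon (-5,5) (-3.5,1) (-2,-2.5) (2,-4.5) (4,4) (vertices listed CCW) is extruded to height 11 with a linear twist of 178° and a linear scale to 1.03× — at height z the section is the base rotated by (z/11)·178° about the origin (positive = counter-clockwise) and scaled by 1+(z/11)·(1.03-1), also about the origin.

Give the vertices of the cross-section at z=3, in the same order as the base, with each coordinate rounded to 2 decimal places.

Cross-section at z=3: (-7.12,-0.44) (-3.09,-1.98) (0.55,-3.18) (4.74,-1.49) (-0.35,5.69)

t = z/height = 3/11 = 0.272727
s = 1 + (scale-1)·z/height = 1 + (1.03-1)·3/11 = 1.008182
θ = twist·z/height = 178°·3/11 = 48.5455° = 0.847278 rad
cos θ = 0.662026, sin θ = 0.749481 (intermediates below are computed at full precision and shown rounded to 5 d.p.)
v1: (-5,5) → rotate → (-7.05753,-0.43728) → ×s → (-7.11528,-0.44086) → (-7.12,-0.44)
v2: (-3.5,1) → rotate → (-3.06657,-1.96116) → ×s → (-3.09166,-1.97720) → (-3.09,-1.98)
v3: (-2,-2.5) → rotate → (0.54965,-3.15403) → ×s → (0.55415,-3.17983) → (0.55,-3.18)
v4: (2,-4.5) → rotate → (4.69672,-1.48015) → ×s → (4.73514,-1.49226) → (4.74,-1.49)
v5: (4,4) → rotate → (-0.34982,5.64603) → ×s → (-0.35268,5.69222) → (-0.35,5.69)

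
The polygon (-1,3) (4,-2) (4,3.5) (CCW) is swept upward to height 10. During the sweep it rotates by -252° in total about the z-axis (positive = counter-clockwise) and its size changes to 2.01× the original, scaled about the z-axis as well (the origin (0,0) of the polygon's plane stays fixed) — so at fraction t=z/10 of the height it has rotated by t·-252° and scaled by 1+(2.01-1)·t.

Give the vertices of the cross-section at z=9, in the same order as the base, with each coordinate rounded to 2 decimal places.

Cross-section at z=9: (-2.87,-5.31) (-2.44,8.18) (-10.10,0.99)

t = z/height = 9/10 = 0.9
s = 1 + (scale-1)·z/height = 1 + (2.01-1)·9/10 = 1.909000
θ = twist·z/height = -252°·9/10 = -226.8000° = -3.958407 rad
cos θ = -0.684547, sin θ = 0.728969 (intermediates below are computed at full precision and shown rounded to 5 d.p.)
v1: (-1,3) → rotate → (-1.50236,-2.78261) → ×s → (-2.86800,-5.31200) → (-2.87,-5.31)
v2: (4,-2) → rotate → (-1.28025,4.28497) → ×s → (-2.44400,8.18001) → (-2.44,8.18)
v3: (4,3.5) → rotate → (-5.28958,0.51996) → ×s → (-10.09781,0.99260) → (-10.10,0.99)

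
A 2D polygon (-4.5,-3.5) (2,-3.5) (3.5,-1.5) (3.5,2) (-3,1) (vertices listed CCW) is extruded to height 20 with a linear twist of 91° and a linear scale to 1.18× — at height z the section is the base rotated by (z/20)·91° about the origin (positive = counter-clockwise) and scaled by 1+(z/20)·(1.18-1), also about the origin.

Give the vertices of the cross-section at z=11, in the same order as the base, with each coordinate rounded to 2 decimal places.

t = z/height = 11/20 = 0.55
s = 1 + (scale-1)·z/height = 1 + (1.18-1)·11/20 = 1.099000
θ = twist·z/height = 91°·11/20 = 50.0500° = 0.873537 rad
cos θ = 0.642119, sin θ = 0.766605 (intermediates below are computed at full precision and shown rounded to 5 d.p.)
v1: (-4.5,-3.5) → rotate → (-0.20642,-5.69714) → ×s → (-0.22685,-6.26116) → (-0.23,-6.26)
v2: (2,-3.5) → rotate → (3.96736,-0.71421) → ×s → (4.36012,-0.78491) → (4.36,-0.78)
v3: (3.5,-1.5) → rotate → (3.39732,1.71994) → ×s → (3.73366,1.89021) → (3.73,1.89)
v4: (3.5,2) → rotate → (0.71421,3.96736) → ×s → (0.78491,4.36012) → (0.78,4.36)
v5: (-3,1) → rotate → (-2.69296,-1.65770) → ×s → (-2.95956,-1.82181) → (-2.96,-1.82)

Cross-section at z=11: (-0.23,-6.26) (4.36,-0.78) (3.73,1.89) (0.78,4.36) (-2.96,-1.82)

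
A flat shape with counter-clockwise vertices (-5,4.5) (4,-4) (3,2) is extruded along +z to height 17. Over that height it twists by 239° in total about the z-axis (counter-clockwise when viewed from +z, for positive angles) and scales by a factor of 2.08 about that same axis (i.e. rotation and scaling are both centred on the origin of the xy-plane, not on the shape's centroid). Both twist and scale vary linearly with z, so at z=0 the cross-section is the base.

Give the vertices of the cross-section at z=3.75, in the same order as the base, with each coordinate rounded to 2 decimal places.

t = z/height = 3.75/17 = 0.220588
s = 1 + (scale-1)·z/height = 1 + (2.08-1)·3.75/17 = 1.238235
θ = twist·z/height = 239°·3.75/17 = 52.7206° = 0.920148 rad
cos θ = 0.605703, sin θ = 0.795691 (intermediates below are computed at full precision and shown rounded to 5 d.p.)
v1: (-5,4.5) → rotate → (-6.60912,-1.25279) → ×s → (-8.18365,-1.55125) → (-8.18,-1.55)
v2: (4,-4) → rotate → (5.60557,0.75995) → ×s → (6.94102,0.94100) → (6.94,0.94)
v3: (3,2) → rotate → (0.22573,3.59848) → ×s → (0.27950,4.45576) → (0.28,4.46)

Cross-section at z=3.75: (-8.18,-1.55) (6.94,0.94) (0.28,4.46)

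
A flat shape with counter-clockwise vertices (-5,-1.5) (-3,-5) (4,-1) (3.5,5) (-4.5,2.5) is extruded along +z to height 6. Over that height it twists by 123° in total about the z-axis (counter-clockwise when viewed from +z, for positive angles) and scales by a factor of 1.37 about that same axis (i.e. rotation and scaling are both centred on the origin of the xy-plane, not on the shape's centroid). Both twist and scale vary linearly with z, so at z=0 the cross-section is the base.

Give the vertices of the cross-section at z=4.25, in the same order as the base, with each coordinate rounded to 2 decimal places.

t = z/height = 4.25/6 = 0.708333
s = 1 + (scale-1)·z/height = 1 + (1.37-1)·4.25/6 = 1.262083
θ = twist·z/height = 123°·4.25/6 = 87.1250° = 1.520618 rad
cos θ = 0.050157, sin θ = 0.998741 (intermediates below are computed at full precision and shown rounded to 5 d.p.)
v1: (-5,-1.5) → rotate → (1.24733,-5.06894) → ×s → (1.57423,-6.39743) → (1.57,-6.40)
v2: (-3,-5) → rotate → (4.84324,-3.24701) → ×s → (6.11257,-4.09800) → (6.11,-4.10)
v3: (4,-1) → rotate → (1.19937,3.94481) → ×s → (1.51370,4.97868) → (1.51,4.98)
v4: (3.5,5) → rotate → (-4.81816,3.74638) → ×s → (-6.08092,4.72824) → (-6.08,4.73)
v5: (-4.5,2.5) → rotate → (-2.72256,-4.36894) → ×s → (-3.43610,-5.51397) → (-3.44,-5.51)

Cross-section at z=4.25: (1.57,-6.40) (6.11,-4.10) (1.51,4.98) (-6.08,4.73) (-3.44,-5.51)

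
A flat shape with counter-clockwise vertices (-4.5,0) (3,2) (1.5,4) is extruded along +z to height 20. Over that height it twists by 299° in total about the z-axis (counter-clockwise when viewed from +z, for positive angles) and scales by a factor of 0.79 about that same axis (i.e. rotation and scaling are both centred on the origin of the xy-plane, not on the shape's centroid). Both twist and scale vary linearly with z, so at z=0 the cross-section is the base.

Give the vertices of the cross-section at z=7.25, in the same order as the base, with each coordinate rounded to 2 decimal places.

t = z/height = 7.25/20 = 0.3625
s = 1 + (scale-1)·z/height = 1 + (0.79-1)·7.25/20 = 0.923875
θ = twist·z/height = 299°·7.25/20 = 108.3875° = 1.891719 rad
cos θ = -0.315442, sin θ = 0.948945 (intermediates below are computed at full precision and shown rounded to 5 d.p.)
v1: (-4.5,0) → rotate → (1.41949,-4.27025) → ×s → (1.31143,-3.94518) → (1.31,-3.95)
v2: (3,2) → rotate → (-2.84422,2.21595) → ×s → (-2.62770,2.04726) → (-2.63,2.05)
v3: (1.5,4) → rotate → (-4.26894,0.16165) → ×s → (-3.94397,0.14934) → (-3.94,0.15)

Cross-section at z=7.25: (1.31,-3.95) (-2.63,2.05) (-3.94,0.15)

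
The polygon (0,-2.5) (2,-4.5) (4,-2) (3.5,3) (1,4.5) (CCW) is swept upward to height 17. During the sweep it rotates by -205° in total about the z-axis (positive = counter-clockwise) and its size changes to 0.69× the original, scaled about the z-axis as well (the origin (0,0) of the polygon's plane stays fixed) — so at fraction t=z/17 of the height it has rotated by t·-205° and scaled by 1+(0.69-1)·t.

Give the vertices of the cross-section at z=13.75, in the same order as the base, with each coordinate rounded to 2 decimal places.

t = z/height = 13.75/17 = 0.808824
s = 1 + (scale-1)·z/height = 1 + (0.69-1)·13.75/17 = 0.749265
θ = twist·z/height = -205°·13.75/17 = -165.8088° = -2.893910 rad
cos θ = -0.969483, sin θ = -0.245158 (intermediates below are computed at full precision and shown rounded to 5 d.p.)
v1: (0,-2.5) → rotate → (-0.61290,2.42371) → ×s → (-0.45922,1.81600) → (-0.46,1.82)
v2: (2,-4.5) → rotate → (-3.04218,3.87236) → ×s → (-2.27940,2.90142) → (-2.28,2.90)
v3: (4,-2) → rotate → (-4.36825,0.95833) → ×s → (-3.27297,0.71805) → (-3.27,0.72)
v4: (3.5,3) → rotate → (-2.65772,-3.76650) → ×s → (-1.99133,-2.82211) → (-1.99,-2.82)
v5: (1,4.5) → rotate → (0.13373,-4.60783) → ×s → (0.10020,-3.45249) → (0.10,-3.45)

Cross-section at z=13.75: (-0.46,1.82) (-2.28,2.90) (-3.27,0.72) (-1.99,-2.82) (0.10,-3.45)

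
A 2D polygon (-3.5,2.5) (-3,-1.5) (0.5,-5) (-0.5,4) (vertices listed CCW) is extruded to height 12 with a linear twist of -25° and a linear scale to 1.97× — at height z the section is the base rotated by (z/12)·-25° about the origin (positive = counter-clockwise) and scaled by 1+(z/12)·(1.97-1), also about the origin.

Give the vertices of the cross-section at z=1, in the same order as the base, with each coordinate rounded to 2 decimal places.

t = z/height = 1/12 = 0.0833333
s = 1 + (scale-1)·z/height = 1 + (1.97-1)·1/12 = 1.080833
θ = twist·z/height = -25°·1/12 = -2.0833° = -0.036361 rad
cos θ = 0.999339, sin θ = -0.036353 (intermediates below are computed at full precision and shown rounded to 5 d.p.)
v1: (-3.5,2.5) → rotate → (-3.40680,2.62558) → ×s → (-3.68219,2.83782) → (-3.68,2.84)
v2: (-3,-1.5) → rotate → (-3.05255,-1.38995) → ×s → (-3.29929,-1.50230) → (-3.30,-1.50)
v3: (0.5,-5) → rotate → (0.31790,-5.01487) → ×s → (0.34360,-5.42024) → (0.34,-5.42)
v4: (-0.5,4) → rotate → (-0.35426,4.01553) → ×s → (-0.38289,4.34012) → (-0.38,4.34)

Cross-section at z=1: (-3.68,2.84) (-3.30,-1.50) (0.34,-5.42) (-0.38,4.34)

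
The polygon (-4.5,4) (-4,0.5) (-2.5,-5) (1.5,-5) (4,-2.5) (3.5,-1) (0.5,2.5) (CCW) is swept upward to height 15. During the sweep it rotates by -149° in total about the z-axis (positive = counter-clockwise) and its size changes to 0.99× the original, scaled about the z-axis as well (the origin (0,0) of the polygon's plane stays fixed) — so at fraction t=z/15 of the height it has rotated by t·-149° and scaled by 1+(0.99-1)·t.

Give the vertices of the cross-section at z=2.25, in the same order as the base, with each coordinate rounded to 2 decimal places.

t = z/height = 2.25/15 = 0.15
s = 1 + (scale-1)·z/height = 1 + (0.99-1)·2.25/15 = 0.998500
θ = twist·z/height = -149°·2.25/15 = -22.3500° = -0.390081 rad
cos θ = 0.924878, sin θ = -0.380263 (intermediates below are computed at full precision and shown rounded to 5 d.p.)
v1: (-4.5,4) → rotate → (-2.64090,5.41070) → ×s → (-2.63694,5.40258) → (-2.64,5.40)
v2: (-4,0.5) → rotate → (-3.50938,1.98349) → ×s → (-3.50412,1.98052) → (-3.50,1.98)
v3: (-2.5,-5) → rotate → (-4.21351,-3.67373) → ×s → (-4.20719,-3.66822) → (-4.21,-3.67)
v4: (1.5,-5) → rotate → (-0.51400,-5.19479) → ×s → (-0.51323,-5.18699) → (-0.51,-5.19)
v5: (4,-2.5) → rotate → (2.74885,-3.83325) → ×s → (2.74473,-3.82750) → (2.74,-3.83)
v6: (3.5,-1) → rotate → (2.85681,-2.25580) → ×s → (2.85253,-2.25242) → (2.85,-2.25)
v7: (0.5,2.5) → rotate → (1.41310,2.12206) → ×s → (1.41098,2.11888) → (1.41,2.12)

Cross-section at z=2.25: (-2.64,5.40) (-3.50,1.98) (-4.21,-3.67) (-0.51,-5.19) (2.74,-3.83) (2.85,-2.25) (1.41,2.12)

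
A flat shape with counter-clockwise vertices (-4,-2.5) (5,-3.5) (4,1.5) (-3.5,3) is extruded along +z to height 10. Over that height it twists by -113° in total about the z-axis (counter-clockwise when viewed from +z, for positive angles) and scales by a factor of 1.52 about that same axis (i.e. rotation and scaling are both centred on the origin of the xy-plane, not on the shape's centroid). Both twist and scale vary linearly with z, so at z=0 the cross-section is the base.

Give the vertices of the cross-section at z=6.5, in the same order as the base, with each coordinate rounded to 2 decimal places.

t = z/height = 6.5/10 = 0.65
s = 1 + (scale-1)·z/height = 1 + (1.52-1)·6.5/10 = 1.338000
θ = twist·z/height = -113°·6.5/10 = -73.4500° = -1.281944 rad
cos θ = 0.284852, sin θ = -0.958572 (intermediates below are computed at full precision and shown rounded to 5 d.p.)
v1: (-4,-2.5) → rotate → (-3.53584,3.12216) → ×s → (-4.73095,4.17744) → (-4.73,4.18)
v2: (5,-3.5) → rotate → (-1.93074,-5.78984) → ×s → (-2.58333,-7.74681) → (-2.58,-7.75)
v3: (4,1.5) → rotate → (2.57727,-3.40701) → ×s → (3.44838,-4.55858) → (3.45,-4.56)
v4: (-3.5,3) → rotate → (1.87873,4.20956) → ×s → (2.51374,5.63239) → (2.51,5.63)

Cross-section at z=6.5: (-4.73,4.18) (-2.58,-7.75) (3.45,-4.56) (2.51,5.63)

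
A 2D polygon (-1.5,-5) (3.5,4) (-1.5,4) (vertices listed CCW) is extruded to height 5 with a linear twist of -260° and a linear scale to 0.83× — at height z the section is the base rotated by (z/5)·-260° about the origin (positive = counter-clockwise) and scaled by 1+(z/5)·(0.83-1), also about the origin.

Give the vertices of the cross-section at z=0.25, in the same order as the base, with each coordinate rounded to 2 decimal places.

Cross-section at z=0.25: (-2.56,-4.50) (4.27,3.08) (-0.56,4.20)

t = z/height = 0.25/5 = 0.05
s = 1 + (scale-1)·z/height = 1 + (0.83-1)·0.25/5 = 0.991500
θ = twist·z/height = -260°·0.25/5 = -13.0000° = -0.226893 rad
cos θ = 0.974370, sin θ = -0.224951 (intermediates below are computed at full precision and shown rounded to 5 d.p.)
v1: (-1.5,-5) → rotate → (-2.58631,-4.53442) → ×s → (-2.56433,-4.49588) → (-2.56,-4.50)
v2: (3.5,4) → rotate → (4.31010,3.11015) → ×s → (4.27346,3.08372) → (4.27,3.08)
v3: (-1.5,4) → rotate → (-0.56175,4.23491) → ×s → (-0.55698,4.19891) → (-0.56,4.20)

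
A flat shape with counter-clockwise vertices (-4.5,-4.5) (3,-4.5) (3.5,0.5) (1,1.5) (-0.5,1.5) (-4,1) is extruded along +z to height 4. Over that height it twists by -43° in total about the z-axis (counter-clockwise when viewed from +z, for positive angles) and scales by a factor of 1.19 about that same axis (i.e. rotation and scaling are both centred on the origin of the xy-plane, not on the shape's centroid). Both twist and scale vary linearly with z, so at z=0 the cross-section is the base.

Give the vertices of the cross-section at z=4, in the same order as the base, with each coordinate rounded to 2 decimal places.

Cross-section at z=4: (-7.57,-0.26) (-1.04,-6.35) (3.45,-2.41) (2.09,0.49) (0.78,1.71) (-2.67,4.12)

t = z/height = 4/4 = 1
s = 1 + (scale-1)·z/height = 1 + (1.19-1)·4/4 = 1.190000
θ = twist·z/height = -43°·4/4 = -43.0000° = -0.750492 rad
cos θ = 0.731354, sin θ = -0.681998 (intermediates below are computed at full precision and shown rounded to 5 d.p.)
v1: (-4.5,-4.5) → rotate → (-6.36008,-0.22210) → ×s → (-7.56850,-0.26430) → (-7.57,-0.26)
v2: (3,-4.5) → rotate → (-0.87493,-5.33709) → ×s → (-1.04117,-6.35113) → (-1.04,-6.35)
v3: (3.5,0.5) → rotate → (2.90074,-2.02132) → ×s → (3.45188,-2.40537) → (3.45,-2.41)
v4: (1,1.5) → rotate → (1.75435,0.41503) → ×s → (2.08768,0.49389) → (2.09,0.49)
v5: (-0.5,1.5) → rotate → (0.65732,1.43803) → ×s → (0.78221,1.71126) → (0.78,1.71)
v6: (-4,1) → rotate → (-2.24342,3.45935) → ×s → (-2.66967,4.11662) → (-2.67,4.12)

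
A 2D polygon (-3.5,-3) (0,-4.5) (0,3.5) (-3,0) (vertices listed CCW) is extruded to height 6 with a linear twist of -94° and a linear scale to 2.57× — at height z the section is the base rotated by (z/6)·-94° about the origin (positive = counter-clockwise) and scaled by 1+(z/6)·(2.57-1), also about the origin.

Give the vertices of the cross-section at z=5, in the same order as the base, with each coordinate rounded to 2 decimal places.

Cross-section at z=5: (-8.42,6.51) (-10.17,-2.10) (7.91,1.63) (-1.40,6.78)

t = z/height = 5/6 = 0.833333
s = 1 + (scale-1)·z/height = 1 + (2.57-1)·5/6 = 2.308333
θ = twist·z/height = -94°·5/6 = -78.3333° = -1.367175 rad
cos θ = 0.202218, sin θ = -0.979341 (intermediates below are computed at full precision and shown rounded to 5 d.p.)
v1: (-3.5,-3) → rotate → (-3.64578,2.82104) → ×s → (-8.41568,6.51190) → (-8.42,6.51)
v2: (0,-4.5) → rotate → (-4.40703,-0.90998) → ×s → (-10.17290,-2.10054) → (-10.17,-2.10)
v3: (0,3.5) → rotate → (3.42769,0.70776) → ×s → (7.91226,1.63375) → (7.91,1.63)
v4: (-3,0) → rotate → (-0.60665,2.93802) → ×s → (-1.40036,6.78193) → (-1.40,6.78)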